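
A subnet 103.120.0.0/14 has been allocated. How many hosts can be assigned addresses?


Host bits = 32 - 14 = 18
Total addresses = 2^18 = 262144
Usable = total - 2 (network and broadcast)
Usable hosts: 262142


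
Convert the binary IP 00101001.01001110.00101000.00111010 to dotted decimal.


00101001 = 41
01001110 = 78
00101000 = 40
00111010 = 58
IP: 41.78.40.58


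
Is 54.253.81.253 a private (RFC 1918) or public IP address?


RFC 1918 private ranges:
  10.0.0.0/8 (10.0.0.0 - 10.255.255.255)
  172.16.0.0/12 (172.16.0.0 - 172.31.255.255)
  192.168.0.0/16 (192.168.0.0 - 192.168.255.255)
Public (not in any RFC 1918 range)


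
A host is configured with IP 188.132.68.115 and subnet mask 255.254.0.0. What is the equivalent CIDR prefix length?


Binary: 11111111.11111110.00000000.00000000
Count leading 1s
Prefix: /15


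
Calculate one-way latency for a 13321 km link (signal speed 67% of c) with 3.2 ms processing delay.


Speed = 0.67 * 3e5 km/s = 201000 km/s
Propagation delay = 13321 / 201000 = 0.0663 s = 66.2736 ms
Processing delay = 3.2 ms
Total one-way latency = 69.4736 ms


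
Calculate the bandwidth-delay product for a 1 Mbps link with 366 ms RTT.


BDP = bandwidth * RTT
= 1 Mbps * 366 ms
= 1 * 1e6 * 366 / 1000 bits
= 366000 bits
= 45750 bytes
= 44.6777 KB
BDP = 366000 bits (45750 bytes)


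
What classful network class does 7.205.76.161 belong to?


First octet: 7
Binary: 00000111
0xxxxxxx -> Class A (1-126)
Class A, default mask 255.0.0.0 (/8)


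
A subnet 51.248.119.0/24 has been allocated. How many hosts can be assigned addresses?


Host bits = 32 - 24 = 8
Total addresses = 2^8 = 256
Usable = total - 2 (network and broadcast)
Usable hosts: 254


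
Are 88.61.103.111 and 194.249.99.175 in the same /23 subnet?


Mask: 255.255.254.0
88.61.103.111 AND mask = 88.61.102.0
194.249.99.175 AND mask = 194.249.98.0
No, different subnets (88.61.102.0 vs 194.249.98.0)


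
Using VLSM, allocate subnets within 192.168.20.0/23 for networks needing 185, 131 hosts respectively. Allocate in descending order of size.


185 hosts -> /24 (254 usable): 192.168.20.0/24
131 hosts -> /24 (254 usable): 192.168.21.0/24
Allocation: 192.168.20.0/24 (185 hosts, 254 usable); 192.168.21.0/24 (131 hosts, 254 usable)


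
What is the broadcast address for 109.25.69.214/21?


Network: 109.25.64.0/21
Host bits = 11
Set all host bits to 1:
Broadcast: 109.25.71.255


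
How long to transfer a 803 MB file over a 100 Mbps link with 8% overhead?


Effective throughput = 100 * (1 - 8/100) = 92 Mbps
File size in Mb = 803 * 8 = 6424 Mb
Time = 6424 / 92
Time = 69.8261 seconds


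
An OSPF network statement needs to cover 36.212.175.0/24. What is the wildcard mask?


Subnet mask: 255.255.255.0
Wildcard = 255.255.255.255 - subnet mask
255 - 255 = 0
255 - 255 = 0
255 - 255 = 0
255 - 0 = 255
Wildcard: 0.0.0.255


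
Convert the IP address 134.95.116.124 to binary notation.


134 = 10000110
95 = 01011111
116 = 01110100
124 = 01111100
Binary: 10000110.01011111.01110100.01111100


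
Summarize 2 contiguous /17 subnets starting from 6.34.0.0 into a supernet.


Original prefix: /17
Number of subnets: 2 = 2^1
New prefix = 17 - 1 = 16
Supernet: 6.34.0.0/16


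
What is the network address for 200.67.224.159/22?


IP:   11001000.01000011.11100000.10011111
Mask: 11111111.11111111.11111100.00000000
AND operation:
Net:  11001000.01000011.11100000.00000000
Network: 200.67.224.0/22


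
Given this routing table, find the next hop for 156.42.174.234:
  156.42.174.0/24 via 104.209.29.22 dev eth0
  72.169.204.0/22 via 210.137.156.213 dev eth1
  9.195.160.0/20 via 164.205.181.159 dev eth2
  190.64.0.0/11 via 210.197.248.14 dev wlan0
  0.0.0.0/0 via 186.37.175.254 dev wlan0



Longest prefix match for 156.42.174.234:
  /24 156.42.174.0: MATCH
  /22 72.169.204.0: no
  /20 9.195.160.0: no
  /11 190.64.0.0: no
  /0 0.0.0.0: MATCH
Selected: next-hop 104.209.29.22 via eth0 (matched /24)


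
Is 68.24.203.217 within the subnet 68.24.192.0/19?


Subnet network: 68.24.192.0
Test IP AND mask: 68.24.192.0
Yes, 68.24.203.217 is in 68.24.192.0/19


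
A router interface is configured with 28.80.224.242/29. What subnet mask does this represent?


/29 means 29 network bits, 3 host bits
Binary: 11111111111111111111111111111000
Mask: 255.255.255.248


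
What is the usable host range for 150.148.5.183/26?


Network: 150.148.5.128
Broadcast: 150.148.5.191
First usable = network + 1
Last usable = broadcast - 1
Range: 150.148.5.129 to 150.148.5.190


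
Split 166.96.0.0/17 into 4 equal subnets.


New prefix = 17 + 2 = 19
Each subnet has 8192 addresses
  166.96.0.0/19
  166.96.32.0/19
  166.96.64.0/19
  166.96.96.0/19
Subnets: 166.96.0.0/19, 166.96.32.0/19, 166.96.64.0/19, 166.96.96.0/19


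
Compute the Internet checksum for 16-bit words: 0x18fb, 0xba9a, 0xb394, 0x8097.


Sum all words (with carry folding):
+ 0x18fb = 0x18fb
+ 0xba9a = 0xd395
+ 0xb394 = 0x872a
+ 0x8097 = 0x07c2
One's complement: ~0x07c2
Checksum = 0xf83d


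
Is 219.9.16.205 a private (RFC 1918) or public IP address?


RFC 1918 private ranges:
  10.0.0.0/8 (10.0.0.0 - 10.255.255.255)
  172.16.0.0/12 (172.16.0.0 - 172.31.255.255)
  192.168.0.0/16 (192.168.0.0 - 192.168.255.255)
Public (not in any RFC 1918 range)


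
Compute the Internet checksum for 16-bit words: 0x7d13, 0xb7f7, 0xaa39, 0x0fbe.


Sum all words (with carry folding):
+ 0x7d13 = 0x7d13
+ 0xb7f7 = 0x350b
+ 0xaa39 = 0xdf44
+ 0x0fbe = 0xef02
One's complement: ~0xef02
Checksum = 0x10fd


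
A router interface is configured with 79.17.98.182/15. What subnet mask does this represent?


/15 means 15 network bits, 17 host bits
Binary: 11111111111111100000000000000000
Mask: 255.254.0.0


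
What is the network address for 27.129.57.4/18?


IP:   00011011.10000001.00111001.00000100
Mask: 11111111.11111111.11000000.00000000
AND operation:
Net:  00011011.10000001.00000000.00000000
Network: 27.129.0.0/18


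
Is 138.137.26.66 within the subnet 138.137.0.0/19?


Subnet network: 138.137.0.0
Test IP AND mask: 138.137.0.0
Yes, 138.137.26.66 is in 138.137.0.0/19


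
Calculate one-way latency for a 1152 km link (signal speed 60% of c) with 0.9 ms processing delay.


Speed = 0.6 * 3e5 km/s = 180000 km/s
Propagation delay = 1152 / 180000 = 0.0064 s = 6.4 ms
Processing delay = 0.9 ms
Total one-way latency = 7.3 ms


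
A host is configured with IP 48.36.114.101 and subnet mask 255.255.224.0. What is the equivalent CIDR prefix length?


Binary: 11111111.11111111.11100000.00000000
Count leading 1s
Prefix: /19


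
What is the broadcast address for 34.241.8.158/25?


Network: 34.241.8.128/25
Host bits = 7
Set all host bits to 1:
Broadcast: 34.241.8.255


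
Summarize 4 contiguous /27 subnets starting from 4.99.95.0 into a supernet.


Original prefix: /27
Number of subnets: 4 = 2^2
New prefix = 27 - 2 = 25
Supernet: 4.99.95.0/25


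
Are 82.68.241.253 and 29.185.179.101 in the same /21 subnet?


Mask: 255.255.248.0
82.68.241.253 AND mask = 82.68.240.0
29.185.179.101 AND mask = 29.185.176.0
No, different subnets (82.68.240.0 vs 29.185.176.0)


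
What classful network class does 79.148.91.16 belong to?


First octet: 79
Binary: 01001111
0xxxxxxx -> Class A (1-126)
Class A, default mask 255.0.0.0 (/8)


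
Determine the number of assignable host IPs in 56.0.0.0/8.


Host bits = 32 - 8 = 24
Total addresses = 2^24 = 16777216
Usable = total - 2 (network and broadcast)
Usable hosts: 16777214


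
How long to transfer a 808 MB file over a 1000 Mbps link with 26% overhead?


Effective throughput = 1000 * (1 - 26/100) = 740 Mbps
File size in Mb = 808 * 8 = 6464 Mb
Time = 6464 / 740
Time = 8.7351 seconds


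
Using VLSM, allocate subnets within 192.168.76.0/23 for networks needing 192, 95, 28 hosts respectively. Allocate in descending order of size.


192 hosts -> /24 (254 usable): 192.168.76.0/24
95 hosts -> /25 (126 usable): 192.168.77.0/25
28 hosts -> /27 (30 usable): 192.168.77.128/27
Allocation: 192.168.76.0/24 (192 hosts, 254 usable); 192.168.77.0/25 (95 hosts, 126 usable); 192.168.77.128/27 (28 hosts, 30 usable)


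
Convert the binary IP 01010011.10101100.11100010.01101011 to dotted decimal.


01010011 = 83
10101100 = 172
11100010 = 226
01101011 = 107
IP: 83.172.226.107


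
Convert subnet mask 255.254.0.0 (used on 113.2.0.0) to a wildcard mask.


Subnet mask: 255.254.0.0
Wildcard = 255.255.255.255 - subnet mask
255 - 255 = 0
255 - 254 = 1
255 - 0 = 255
255 - 0 = 255
Wildcard: 0.1.255.255


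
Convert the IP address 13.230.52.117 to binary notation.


13 = 00001101
230 = 11100110
52 = 00110100
117 = 01110101
Binary: 00001101.11100110.00110100.01110101


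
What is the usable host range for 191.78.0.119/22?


Network: 191.78.0.0
Broadcast: 191.78.3.255
First usable = network + 1
Last usable = broadcast - 1
Range: 191.78.0.1 to 191.78.3.254


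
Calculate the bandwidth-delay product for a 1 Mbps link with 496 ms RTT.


BDP = bandwidth * RTT
= 1 Mbps * 496 ms
= 1 * 1e6 * 496 / 1000 bits
= 496000 bits
= 62000 bytes
= 60.5469 KB
BDP = 496000 bits (62000 bytes)


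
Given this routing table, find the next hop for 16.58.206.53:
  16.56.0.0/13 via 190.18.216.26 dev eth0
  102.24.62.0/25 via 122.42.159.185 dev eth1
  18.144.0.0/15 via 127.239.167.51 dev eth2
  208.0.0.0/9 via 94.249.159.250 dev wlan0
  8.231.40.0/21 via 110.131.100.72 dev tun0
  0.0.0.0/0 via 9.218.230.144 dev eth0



Longest prefix match for 16.58.206.53:
  /13 16.56.0.0: MATCH
  /25 102.24.62.0: no
  /15 18.144.0.0: no
  /9 208.0.0.0: no
  /21 8.231.40.0: no
  /0 0.0.0.0: MATCH
Selected: next-hop 190.18.216.26 via eth0 (matched /13)


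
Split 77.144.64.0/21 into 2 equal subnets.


New prefix = 21 + 1 = 22
Each subnet has 1024 addresses
  77.144.64.0/22
  77.144.68.0/22
Subnets: 77.144.64.0/22, 77.144.68.0/22


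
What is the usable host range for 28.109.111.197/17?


Network: 28.109.0.0
Broadcast: 28.109.127.255
First usable = network + 1
Last usable = broadcast - 1
Range: 28.109.0.1 to 28.109.127.254


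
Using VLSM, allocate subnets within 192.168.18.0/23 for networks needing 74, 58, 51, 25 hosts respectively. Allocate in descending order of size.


74 hosts -> /25 (126 usable): 192.168.18.0/25
58 hosts -> /26 (62 usable): 192.168.18.128/26
51 hosts -> /26 (62 usable): 192.168.18.192/26
25 hosts -> /27 (30 usable): 192.168.19.0/27
Allocation: 192.168.18.0/25 (74 hosts, 126 usable); 192.168.18.128/26 (58 hosts, 62 usable); 192.168.18.192/26 (51 hosts, 62 usable); 192.168.19.0/27 (25 hosts, 30 usable)


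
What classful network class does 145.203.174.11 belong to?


First octet: 145
Binary: 10010001
10xxxxxx -> Class B (128-191)
Class B, default mask 255.255.0.0 (/16)


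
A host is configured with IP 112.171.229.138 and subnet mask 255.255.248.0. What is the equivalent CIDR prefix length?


Binary: 11111111.11111111.11111000.00000000
Count leading 1s
Prefix: /21


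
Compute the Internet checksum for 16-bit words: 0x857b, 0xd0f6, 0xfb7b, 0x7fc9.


Sum all words (with carry folding):
+ 0x857b = 0x857b
+ 0xd0f6 = 0x5672
+ 0xfb7b = 0x51ee
+ 0x7fc9 = 0xd1b7
One's complement: ~0xd1b7
Checksum = 0x2e48


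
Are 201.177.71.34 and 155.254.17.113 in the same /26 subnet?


Mask: 255.255.255.192
201.177.71.34 AND mask = 201.177.71.0
155.254.17.113 AND mask = 155.254.17.64
No, different subnets (201.177.71.0 vs 155.254.17.64)


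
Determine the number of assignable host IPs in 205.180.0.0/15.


Host bits = 32 - 15 = 17
Total addresses = 2^17 = 131072
Usable = total - 2 (network and broadcast)
Usable hosts: 131070


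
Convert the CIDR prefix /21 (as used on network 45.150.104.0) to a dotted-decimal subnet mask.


/21 means 21 network bits, 11 host bits
Binary: 11111111111111111111100000000000
Mask: 255.255.248.0


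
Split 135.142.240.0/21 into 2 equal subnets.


New prefix = 21 + 1 = 22
Each subnet has 1024 addresses
  135.142.240.0/22
  135.142.244.0/22
Subnets: 135.142.240.0/22, 135.142.244.0/22


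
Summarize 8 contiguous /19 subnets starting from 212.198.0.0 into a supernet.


Original prefix: /19
Number of subnets: 8 = 2^3
New prefix = 19 - 3 = 16
Supernet: 212.198.0.0/16


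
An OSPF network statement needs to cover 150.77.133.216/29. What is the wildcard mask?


Subnet mask: 255.255.255.248
Wildcard = 255.255.255.255 - subnet mask
255 - 255 = 0
255 - 255 = 0
255 - 255 = 0
255 - 248 = 7
Wildcard: 0.0.0.7


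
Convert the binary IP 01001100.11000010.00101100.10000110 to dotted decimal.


01001100 = 76
11000010 = 194
00101100 = 44
10000110 = 134
IP: 76.194.44.134


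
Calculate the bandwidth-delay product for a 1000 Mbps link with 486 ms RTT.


BDP = bandwidth * RTT
= 1000 Mbps * 486 ms
= 1000 * 1e6 * 486 / 1000 bits
= 486000000 bits
= 60750000 bytes
= 59326.1719 KB
BDP = 486000000 bits (60750000 bytes)


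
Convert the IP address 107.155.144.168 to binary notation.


107 = 01101011
155 = 10011011
144 = 10010000
168 = 10101000
Binary: 01101011.10011011.10010000.10101000


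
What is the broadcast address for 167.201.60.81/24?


Network: 167.201.60.0/24
Host bits = 8
Set all host bits to 1:
Broadcast: 167.201.60.255


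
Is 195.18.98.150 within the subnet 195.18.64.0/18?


Subnet network: 195.18.64.0
Test IP AND mask: 195.18.64.0
Yes, 195.18.98.150 is in 195.18.64.0/18


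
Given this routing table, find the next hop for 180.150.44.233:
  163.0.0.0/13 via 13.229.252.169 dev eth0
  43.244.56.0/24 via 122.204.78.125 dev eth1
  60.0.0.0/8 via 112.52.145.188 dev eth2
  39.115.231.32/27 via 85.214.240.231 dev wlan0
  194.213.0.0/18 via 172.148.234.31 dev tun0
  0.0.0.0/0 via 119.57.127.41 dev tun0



Longest prefix match for 180.150.44.233:
  /13 163.0.0.0: no
  /24 43.244.56.0: no
  /8 60.0.0.0: no
  /27 39.115.231.32: no
  /18 194.213.0.0: no
  /0 0.0.0.0: MATCH
Selected: next-hop 119.57.127.41 via tun0 (matched /0)


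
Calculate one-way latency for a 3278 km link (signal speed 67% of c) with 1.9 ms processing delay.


Speed = 0.67 * 3e5 km/s = 201000 km/s
Propagation delay = 3278 / 201000 = 0.0163 s = 16.3085 ms
Processing delay = 1.9 ms
Total one-way latency = 18.2085 ms


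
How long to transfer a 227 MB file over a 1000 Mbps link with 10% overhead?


Effective throughput = 1000 * (1 - 10/100) = 900 Mbps
File size in Mb = 227 * 8 = 1816 Mb
Time = 1816 / 900
Time = 2.0178 seconds


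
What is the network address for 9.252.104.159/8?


IP:   00001001.11111100.01101000.10011111
Mask: 11111111.00000000.00000000.00000000
AND operation:
Net:  00001001.00000000.00000000.00000000
Network: 9.0.0.0/8


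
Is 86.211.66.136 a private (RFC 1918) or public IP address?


RFC 1918 private ranges:
  10.0.0.0/8 (10.0.0.0 - 10.255.255.255)
  172.16.0.0/12 (172.16.0.0 - 172.31.255.255)
  192.168.0.0/16 (192.168.0.0 - 192.168.255.255)
Public (not in any RFC 1918 range)


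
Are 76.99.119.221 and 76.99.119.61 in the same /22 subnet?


Mask: 255.255.252.0
76.99.119.221 AND mask = 76.99.116.0
76.99.119.61 AND mask = 76.99.116.0
Yes, same subnet (76.99.116.0)


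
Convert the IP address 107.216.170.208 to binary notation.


107 = 01101011
216 = 11011000
170 = 10101010
208 = 11010000
Binary: 01101011.11011000.10101010.11010000


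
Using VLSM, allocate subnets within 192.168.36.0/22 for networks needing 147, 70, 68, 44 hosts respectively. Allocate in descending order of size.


147 hosts -> /24 (254 usable): 192.168.36.0/24
70 hosts -> /25 (126 usable): 192.168.37.0/25
68 hosts -> /25 (126 usable): 192.168.37.128/25
44 hosts -> /26 (62 usable): 192.168.38.0/26
Allocation: 192.168.36.0/24 (147 hosts, 254 usable); 192.168.37.0/25 (70 hosts, 126 usable); 192.168.37.128/25 (68 hosts, 126 usable); 192.168.38.0/26 (44 hosts, 62 usable)


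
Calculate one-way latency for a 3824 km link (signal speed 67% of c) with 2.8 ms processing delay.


Speed = 0.67 * 3e5 km/s = 201000 km/s
Propagation delay = 3824 / 201000 = 0.019 s = 19.0249 ms
Processing delay = 2.8 ms
Total one-way latency = 21.8249 ms


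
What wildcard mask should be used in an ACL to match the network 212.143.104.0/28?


Subnet mask: 255.255.255.240
Wildcard = 255.255.255.255 - subnet mask
255 - 255 = 0
255 - 255 = 0
255 - 255 = 0
255 - 240 = 15
Wildcard: 0.0.0.15


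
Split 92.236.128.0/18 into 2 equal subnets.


New prefix = 18 + 1 = 19
Each subnet has 8192 addresses
  92.236.128.0/19
  92.236.160.0/19
Subnets: 92.236.128.0/19, 92.236.160.0/19


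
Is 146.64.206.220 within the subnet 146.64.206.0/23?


Subnet network: 146.64.206.0
Test IP AND mask: 146.64.206.0
Yes, 146.64.206.220 is in 146.64.206.0/23


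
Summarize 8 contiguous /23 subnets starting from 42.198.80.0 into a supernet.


Original prefix: /23
Number of subnets: 8 = 2^3
New prefix = 23 - 3 = 20
Supernet: 42.198.80.0/20


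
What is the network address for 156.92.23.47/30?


IP:   10011100.01011100.00010111.00101111
Mask: 11111111.11111111.11111111.11111100
AND operation:
Net:  10011100.01011100.00010111.00101100
Network: 156.92.23.44/30


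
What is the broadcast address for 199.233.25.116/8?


Network: 199.0.0.0/8
Host bits = 24
Set all host bits to 1:
Broadcast: 199.255.255.255


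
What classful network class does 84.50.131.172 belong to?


First octet: 84
Binary: 01010100
0xxxxxxx -> Class A (1-126)
Class A, default mask 255.0.0.0 (/8)


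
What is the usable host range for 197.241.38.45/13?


Network: 197.240.0.0
Broadcast: 197.247.255.255
First usable = network + 1
Last usable = broadcast - 1
Range: 197.240.0.1 to 197.247.255.254


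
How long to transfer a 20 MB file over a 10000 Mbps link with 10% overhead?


Effective throughput = 10000 * (1 - 10/100) = 9000 Mbps
File size in Mb = 20 * 8 = 160 Mb
Time = 160 / 9000
Time = 0.0178 seconds


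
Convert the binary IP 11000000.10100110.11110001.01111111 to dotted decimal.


11000000 = 192
10100110 = 166
11110001 = 241
01111111 = 127
IP: 192.166.241.127


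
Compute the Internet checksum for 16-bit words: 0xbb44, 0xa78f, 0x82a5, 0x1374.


Sum all words (with carry folding):
+ 0xbb44 = 0xbb44
+ 0xa78f = 0x62d4
+ 0x82a5 = 0xe579
+ 0x1374 = 0xf8ed
One's complement: ~0xf8ed
Checksum = 0x0712


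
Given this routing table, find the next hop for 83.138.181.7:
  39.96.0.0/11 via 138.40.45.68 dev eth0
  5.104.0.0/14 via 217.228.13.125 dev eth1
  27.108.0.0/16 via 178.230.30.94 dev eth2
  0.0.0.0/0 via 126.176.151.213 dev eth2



Longest prefix match for 83.138.181.7:
  /11 39.96.0.0: no
  /14 5.104.0.0: no
  /16 27.108.0.0: no
  /0 0.0.0.0: MATCH
Selected: next-hop 126.176.151.213 via eth2 (matched /0)


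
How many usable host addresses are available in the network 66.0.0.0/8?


Host bits = 32 - 8 = 24
Total addresses = 2^24 = 16777216
Usable = total - 2 (network and broadcast)
Usable hosts: 16777214


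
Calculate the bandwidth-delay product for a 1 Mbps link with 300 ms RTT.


BDP = bandwidth * RTT
= 1 Mbps * 300 ms
= 1 * 1e6 * 300 / 1000 bits
= 300000 bits
= 37500 bytes
= 36.6211 KB
BDP = 300000 bits (37500 bytes)


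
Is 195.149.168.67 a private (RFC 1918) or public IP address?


RFC 1918 private ranges:
  10.0.0.0/8 (10.0.0.0 - 10.255.255.255)
  172.16.0.0/12 (172.16.0.0 - 172.31.255.255)
  192.168.0.0/16 (192.168.0.0 - 192.168.255.255)
Public (not in any RFC 1918 range)


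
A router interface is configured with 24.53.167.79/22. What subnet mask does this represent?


/22 means 22 network bits, 10 host bits
Binary: 11111111111111111111110000000000
Mask: 255.255.252.0


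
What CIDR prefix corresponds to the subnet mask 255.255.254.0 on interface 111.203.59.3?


Binary: 11111111.11111111.11111110.00000000
Count leading 1s
Prefix: /23


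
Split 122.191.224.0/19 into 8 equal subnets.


New prefix = 19 + 3 = 22
Each subnet has 1024 addresses
  122.191.224.0/22
  122.191.228.0/22
  122.191.232.0/22
  122.191.236.0/22
  122.191.240.0/22
  122.191.244.0/22
  122.191.248.0/22
  122.191.252.0/22
Subnets: 122.191.224.0/22, 122.191.228.0/22, 122.191.232.0/22, 122.191.236.0/22, 122.191.240.0/22, 122.191.244.0/22, 122.191.248.0/22, 122.191.252.0/22


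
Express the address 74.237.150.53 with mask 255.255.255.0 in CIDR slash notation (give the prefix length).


Binary: 11111111.11111111.11111111.00000000
Count leading 1s
Prefix: /24


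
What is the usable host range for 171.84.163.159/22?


Network: 171.84.160.0
Broadcast: 171.84.163.255
First usable = network + 1
Last usable = broadcast - 1
Range: 171.84.160.1 to 171.84.163.254


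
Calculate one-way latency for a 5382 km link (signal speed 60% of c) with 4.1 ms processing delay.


Speed = 0.6 * 3e5 km/s = 180000 km/s
Propagation delay = 5382 / 180000 = 0.0299 s = 29.9 ms
Processing delay = 4.1 ms
Total one-way latency = 34 ms


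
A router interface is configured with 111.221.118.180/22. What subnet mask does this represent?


/22 means 22 network bits, 10 host bits
Binary: 11111111111111111111110000000000
Mask: 255.255.252.0


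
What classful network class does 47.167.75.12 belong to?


First octet: 47
Binary: 00101111
0xxxxxxx -> Class A (1-126)
Class A, default mask 255.0.0.0 (/8)


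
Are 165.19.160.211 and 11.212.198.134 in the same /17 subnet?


Mask: 255.255.128.0
165.19.160.211 AND mask = 165.19.128.0
11.212.198.134 AND mask = 11.212.128.0
No, different subnets (165.19.128.0 vs 11.212.128.0)


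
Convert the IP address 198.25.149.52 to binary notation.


198 = 11000110
25 = 00011001
149 = 10010101
52 = 00110100
Binary: 11000110.00011001.10010101.00110100


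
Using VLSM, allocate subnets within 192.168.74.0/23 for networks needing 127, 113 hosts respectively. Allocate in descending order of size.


127 hosts -> /24 (254 usable): 192.168.74.0/24
113 hosts -> /25 (126 usable): 192.168.75.0/25
Allocation: 192.168.74.0/24 (127 hosts, 254 usable); 192.168.75.0/25 (113 hosts, 126 usable)


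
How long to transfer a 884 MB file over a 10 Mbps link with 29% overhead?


Effective throughput = 10 * (1 - 29/100) = 7.1 Mbps
File size in Mb = 884 * 8 = 7072 Mb
Time = 7072 / 7.1
Time = 996.0563 seconds


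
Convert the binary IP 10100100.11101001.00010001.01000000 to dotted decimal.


10100100 = 164
11101001 = 233
00010001 = 17
01000000 = 64
IP: 164.233.17.64


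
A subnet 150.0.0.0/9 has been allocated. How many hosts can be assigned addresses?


Host bits = 32 - 9 = 23
Total addresses = 2^23 = 8388608
Usable = total - 2 (network and broadcast)
Usable hosts: 8388606


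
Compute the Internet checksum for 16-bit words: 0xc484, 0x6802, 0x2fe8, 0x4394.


Sum all words (with carry folding):
+ 0xc484 = 0xc484
+ 0x6802 = 0x2c87
+ 0x2fe8 = 0x5c6f
+ 0x4394 = 0xa003
One's complement: ~0xa003
Checksum = 0x5ffc


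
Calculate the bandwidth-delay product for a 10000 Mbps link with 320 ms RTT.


BDP = bandwidth * RTT
= 10000 Mbps * 320 ms
= 10000 * 1e6 * 320 / 1000 bits
= 3200000000 bits
= 400000000 bytes
= 390625 KB
BDP = 3200000000 bits (400000000 bytes)


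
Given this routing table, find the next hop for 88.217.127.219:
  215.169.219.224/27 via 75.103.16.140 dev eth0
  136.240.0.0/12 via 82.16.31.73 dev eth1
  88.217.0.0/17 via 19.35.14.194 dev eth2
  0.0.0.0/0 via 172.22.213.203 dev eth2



Longest prefix match for 88.217.127.219:
  /27 215.169.219.224: no
  /12 136.240.0.0: no
  /17 88.217.0.0: MATCH
  /0 0.0.0.0: MATCH
Selected: next-hop 19.35.14.194 via eth2 (matched /17)


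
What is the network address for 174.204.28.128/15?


IP:   10101110.11001100.00011100.10000000
Mask: 11111111.11111110.00000000.00000000
AND operation:
Net:  10101110.11001100.00000000.00000000
Network: 174.204.0.0/15


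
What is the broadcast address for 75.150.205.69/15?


Network: 75.150.0.0/15
Host bits = 17
Set all host bits to 1:
Broadcast: 75.151.255.255


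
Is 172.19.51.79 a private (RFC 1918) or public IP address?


RFC 1918 private ranges:
  10.0.0.0/8 (10.0.0.0 - 10.255.255.255)
  172.16.0.0/12 (172.16.0.0 - 172.31.255.255)
  192.168.0.0/16 (192.168.0.0 - 192.168.255.255)
Private (in 172.16.0.0/12)


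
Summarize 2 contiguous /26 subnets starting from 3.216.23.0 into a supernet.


Original prefix: /26
Number of subnets: 2 = 2^1
New prefix = 26 - 1 = 25
Supernet: 3.216.23.0/25


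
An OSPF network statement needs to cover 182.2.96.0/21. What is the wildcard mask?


Subnet mask: 255.255.248.0
Wildcard = 255.255.255.255 - subnet mask
255 - 255 = 0
255 - 255 = 0
255 - 248 = 7
255 - 0 = 255
Wildcard: 0.0.7.255


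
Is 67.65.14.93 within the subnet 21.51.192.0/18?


Subnet network: 21.51.192.0
Test IP AND mask: 67.65.0.0
No, 67.65.14.93 is not in 21.51.192.0/18


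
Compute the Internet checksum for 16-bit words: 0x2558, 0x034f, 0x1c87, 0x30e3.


Sum all words (with carry folding):
+ 0x2558 = 0x2558
+ 0x034f = 0x28a7
+ 0x1c87 = 0x452e
+ 0x30e3 = 0x7611
One's complement: ~0x7611
Checksum = 0x89ee


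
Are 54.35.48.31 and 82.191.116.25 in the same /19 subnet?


Mask: 255.255.224.0
54.35.48.31 AND mask = 54.35.32.0
82.191.116.25 AND mask = 82.191.96.0
No, different subnets (54.35.32.0 vs 82.191.96.0)


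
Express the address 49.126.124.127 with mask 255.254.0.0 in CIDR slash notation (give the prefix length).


Binary: 11111111.11111110.00000000.00000000
Count leading 1s
Prefix: /15


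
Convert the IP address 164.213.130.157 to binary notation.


164 = 10100100
213 = 11010101
130 = 10000010
157 = 10011101
Binary: 10100100.11010101.10000010.10011101


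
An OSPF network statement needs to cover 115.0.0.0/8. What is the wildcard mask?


Subnet mask: 255.0.0.0
Wildcard = 255.255.255.255 - subnet mask
255 - 255 = 0
255 - 0 = 255
255 - 0 = 255
255 - 0 = 255
Wildcard: 0.255.255.255


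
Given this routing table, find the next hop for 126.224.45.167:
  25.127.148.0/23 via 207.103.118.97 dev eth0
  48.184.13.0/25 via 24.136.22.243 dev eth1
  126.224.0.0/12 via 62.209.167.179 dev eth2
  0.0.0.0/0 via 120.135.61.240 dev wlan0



Longest prefix match for 126.224.45.167:
  /23 25.127.148.0: no
  /25 48.184.13.0: no
  /12 126.224.0.0: MATCH
  /0 0.0.0.0: MATCH
Selected: next-hop 62.209.167.179 via eth2 (matched /12)


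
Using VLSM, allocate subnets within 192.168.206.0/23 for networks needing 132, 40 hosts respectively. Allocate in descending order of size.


132 hosts -> /24 (254 usable): 192.168.206.0/24
40 hosts -> /26 (62 usable): 192.168.207.0/26
Allocation: 192.168.206.0/24 (132 hosts, 254 usable); 192.168.207.0/26 (40 hosts, 62 usable)


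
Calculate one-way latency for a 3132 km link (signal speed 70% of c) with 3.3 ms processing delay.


Speed = 0.7 * 3e5 km/s = 210000 km/s
Propagation delay = 3132 / 210000 = 0.0149 s = 14.9143 ms
Processing delay = 3.3 ms
Total one-way latency = 18.2143 ms


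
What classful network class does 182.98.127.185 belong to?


First octet: 182
Binary: 10110110
10xxxxxx -> Class B (128-191)
Class B, default mask 255.255.0.0 (/16)


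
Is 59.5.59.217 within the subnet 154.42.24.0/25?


Subnet network: 154.42.24.0
Test IP AND mask: 59.5.59.128
No, 59.5.59.217 is not in 154.42.24.0/25


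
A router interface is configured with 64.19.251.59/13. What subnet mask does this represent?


/13 means 13 network bits, 19 host bits
Binary: 11111111111110000000000000000000
Mask: 255.248.0.0


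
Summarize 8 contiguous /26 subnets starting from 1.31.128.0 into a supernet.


Original prefix: /26
Number of subnets: 8 = 2^3
New prefix = 26 - 3 = 23
Supernet: 1.31.128.0/23


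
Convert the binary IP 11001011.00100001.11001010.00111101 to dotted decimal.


11001011 = 203
00100001 = 33
11001010 = 202
00111101 = 61
IP: 203.33.202.61


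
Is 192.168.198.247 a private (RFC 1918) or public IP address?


RFC 1918 private ranges:
  10.0.0.0/8 (10.0.0.0 - 10.255.255.255)
  172.16.0.0/12 (172.16.0.0 - 172.31.255.255)
  192.168.0.0/16 (192.168.0.0 - 192.168.255.255)
Private (in 192.168.0.0/16)


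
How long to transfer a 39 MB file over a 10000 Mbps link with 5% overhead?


Effective throughput = 10000 * (1 - 5/100) = 9500 Mbps
File size in Mb = 39 * 8 = 312 Mb
Time = 312 / 9500
Time = 0.0328 seconds


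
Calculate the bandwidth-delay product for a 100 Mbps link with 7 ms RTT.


BDP = bandwidth * RTT
= 100 Mbps * 7 ms
= 100 * 1e6 * 7 / 1000 bits
= 700000 bits
= 87500 bytes
= 85.4492 KB
BDP = 700000 bits (87500 bytes)


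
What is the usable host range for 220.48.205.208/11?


Network: 220.32.0.0
Broadcast: 220.63.255.255
First usable = network + 1
Last usable = broadcast - 1
Range: 220.32.0.1 to 220.63.255.254


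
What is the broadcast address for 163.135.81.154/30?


Network: 163.135.81.152/30
Host bits = 2
Set all host bits to 1:
Broadcast: 163.135.81.155


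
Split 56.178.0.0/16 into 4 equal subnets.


New prefix = 16 + 2 = 18
Each subnet has 16384 addresses
  56.178.0.0/18
  56.178.64.0/18
  56.178.128.0/18
  56.178.192.0/18
Subnets: 56.178.0.0/18, 56.178.64.0/18, 56.178.128.0/18, 56.178.192.0/18


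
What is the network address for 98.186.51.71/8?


IP:   01100010.10111010.00110011.01000111
Mask: 11111111.00000000.00000000.00000000
AND operation:
Net:  01100010.00000000.00000000.00000000
Network: 98.0.0.0/8


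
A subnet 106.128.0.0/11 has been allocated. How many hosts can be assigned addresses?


Host bits = 32 - 11 = 21
Total addresses = 2^21 = 2097152
Usable = total - 2 (network and broadcast)
Usable hosts: 2097150


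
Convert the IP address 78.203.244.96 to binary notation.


78 = 01001110
203 = 11001011
244 = 11110100
96 = 01100000
Binary: 01001110.11001011.11110100.01100000


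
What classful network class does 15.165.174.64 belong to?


First octet: 15
Binary: 00001111
0xxxxxxx -> Class A (1-126)
Class A, default mask 255.0.0.0 (/8)


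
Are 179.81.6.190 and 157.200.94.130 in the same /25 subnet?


Mask: 255.255.255.128
179.81.6.190 AND mask = 179.81.6.128
157.200.94.130 AND mask = 157.200.94.128
No, different subnets (179.81.6.128 vs 157.200.94.128)


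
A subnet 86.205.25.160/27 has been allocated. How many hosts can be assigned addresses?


Host bits = 32 - 27 = 5
Total addresses = 2^5 = 32
Usable = total - 2 (network and broadcast)
Usable hosts: 30


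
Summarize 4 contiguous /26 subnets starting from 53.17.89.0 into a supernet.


Original prefix: /26
Number of subnets: 4 = 2^2
New prefix = 26 - 2 = 24
Supernet: 53.17.89.0/24


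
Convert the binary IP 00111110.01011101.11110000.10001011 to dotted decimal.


00111110 = 62
01011101 = 93
11110000 = 240
10001011 = 139
IP: 62.93.240.139


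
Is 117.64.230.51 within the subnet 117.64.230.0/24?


Subnet network: 117.64.230.0
Test IP AND mask: 117.64.230.0
Yes, 117.64.230.51 is in 117.64.230.0/24


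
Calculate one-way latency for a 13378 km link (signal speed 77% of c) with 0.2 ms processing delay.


Speed = 0.77 * 3e5 km/s = 231000 km/s
Propagation delay = 13378 / 231000 = 0.0579 s = 57.9134 ms
Processing delay = 0.2 ms
Total one-way latency = 58.1134 ms


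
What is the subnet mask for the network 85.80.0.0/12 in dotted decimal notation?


/12 means 12 network bits, 20 host bits
Binary: 11111111111100000000000000000000
Mask: 255.240.0.0


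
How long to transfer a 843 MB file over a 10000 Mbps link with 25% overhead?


Effective throughput = 10000 * (1 - 25/100) = 7500 Mbps
File size in Mb = 843 * 8 = 6744 Mb
Time = 6744 / 7500
Time = 0.8992 seconds


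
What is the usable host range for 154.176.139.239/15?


Network: 154.176.0.0
Broadcast: 154.177.255.255
First usable = network + 1
Last usable = broadcast - 1
Range: 154.176.0.1 to 154.177.255.254


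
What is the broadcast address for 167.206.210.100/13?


Network: 167.200.0.0/13
Host bits = 19
Set all host bits to 1:
Broadcast: 167.207.255.255


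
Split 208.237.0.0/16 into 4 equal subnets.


New prefix = 16 + 2 = 18
Each subnet has 16384 addresses
  208.237.0.0/18
  208.237.64.0/18
  208.237.128.0/18
  208.237.192.0/18
Subnets: 208.237.0.0/18, 208.237.64.0/18, 208.237.128.0/18, 208.237.192.0/18


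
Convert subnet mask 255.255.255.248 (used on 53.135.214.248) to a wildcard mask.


Subnet mask: 255.255.255.248
Wildcard = 255.255.255.255 - subnet mask
255 - 255 = 0
255 - 255 = 0
255 - 255 = 0
255 - 248 = 7
Wildcard: 0.0.0.7


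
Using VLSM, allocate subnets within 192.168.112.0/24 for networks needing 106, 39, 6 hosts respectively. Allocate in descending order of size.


106 hosts -> /25 (126 usable): 192.168.112.0/25
39 hosts -> /26 (62 usable): 192.168.112.128/26
6 hosts -> /29 (6 usable): 192.168.112.192/29
Allocation: 192.168.112.0/25 (106 hosts, 126 usable); 192.168.112.128/26 (39 hosts, 62 usable); 192.168.112.192/29 (6 hosts, 6 usable)


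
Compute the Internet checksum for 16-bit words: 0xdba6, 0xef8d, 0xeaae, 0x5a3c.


Sum all words (with carry folding):
+ 0xdba6 = 0xdba6
+ 0xef8d = 0xcb34
+ 0xeaae = 0xb5e3
+ 0x5a3c = 0x1020
One's complement: ~0x1020
Checksum = 0xefdf


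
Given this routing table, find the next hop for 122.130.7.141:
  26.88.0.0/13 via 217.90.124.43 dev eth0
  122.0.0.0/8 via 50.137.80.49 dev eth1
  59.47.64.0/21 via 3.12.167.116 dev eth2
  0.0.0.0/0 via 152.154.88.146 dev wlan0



Longest prefix match for 122.130.7.141:
  /13 26.88.0.0: no
  /8 122.0.0.0: MATCH
  /21 59.47.64.0: no
  /0 0.0.0.0: MATCH
Selected: next-hop 50.137.80.49 via eth1 (matched /8)


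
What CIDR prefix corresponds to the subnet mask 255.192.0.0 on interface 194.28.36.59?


Binary: 11111111.11000000.00000000.00000000
Count leading 1s
Prefix: /10


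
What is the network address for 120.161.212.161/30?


IP:   01111000.10100001.11010100.10100001
Mask: 11111111.11111111.11111111.11111100
AND operation:
Net:  01111000.10100001.11010100.10100000
Network: 120.161.212.160/30


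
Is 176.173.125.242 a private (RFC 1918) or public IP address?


RFC 1918 private ranges:
  10.0.0.0/8 (10.0.0.0 - 10.255.255.255)
  172.16.0.0/12 (172.16.0.0 - 172.31.255.255)
  192.168.0.0/16 (192.168.0.0 - 192.168.255.255)
Public (not in any RFC 1918 range)


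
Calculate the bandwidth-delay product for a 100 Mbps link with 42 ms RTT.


BDP = bandwidth * RTT
= 100 Mbps * 42 ms
= 100 * 1e6 * 42 / 1000 bits
= 4200000 bits
= 525000 bytes
= 512.6953 KB
BDP = 4200000 bits (525000 bytes)


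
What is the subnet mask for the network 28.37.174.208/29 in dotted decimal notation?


/29 means 29 network bits, 3 host bits
Binary: 11111111111111111111111111111000
Mask: 255.255.255.248


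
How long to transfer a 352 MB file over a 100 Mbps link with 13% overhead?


Effective throughput = 100 * (1 - 13/100) = 87 Mbps
File size in Mb = 352 * 8 = 2816 Mb
Time = 2816 / 87
Time = 32.3678 seconds


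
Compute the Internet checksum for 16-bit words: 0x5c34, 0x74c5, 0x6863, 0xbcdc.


Sum all words (with carry folding):
+ 0x5c34 = 0x5c34
+ 0x74c5 = 0xd0f9
+ 0x6863 = 0x395d
+ 0xbcdc = 0xf639
One's complement: ~0xf639
Checksum = 0x09c6


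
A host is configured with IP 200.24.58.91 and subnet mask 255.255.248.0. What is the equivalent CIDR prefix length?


Binary: 11111111.11111111.11111000.00000000
Count leading 1s
Prefix: /21


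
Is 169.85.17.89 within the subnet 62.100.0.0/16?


Subnet network: 62.100.0.0
Test IP AND mask: 169.85.0.0
No, 169.85.17.89 is not in 62.100.0.0/16


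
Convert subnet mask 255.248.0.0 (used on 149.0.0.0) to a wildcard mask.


Subnet mask: 255.248.0.0
Wildcard = 255.255.255.255 - subnet mask
255 - 255 = 0
255 - 248 = 7
255 - 0 = 255
255 - 0 = 255
Wildcard: 0.7.255.255


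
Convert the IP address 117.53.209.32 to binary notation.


117 = 01110101
53 = 00110101
209 = 11010001
32 = 00100000
Binary: 01110101.00110101.11010001.00100000


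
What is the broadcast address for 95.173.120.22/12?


Network: 95.160.0.0/12
Host bits = 20
Set all host bits to 1:
Broadcast: 95.175.255.255


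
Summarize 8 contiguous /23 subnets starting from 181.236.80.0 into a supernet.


Original prefix: /23
Number of subnets: 8 = 2^3
New prefix = 23 - 3 = 20
Supernet: 181.236.80.0/20


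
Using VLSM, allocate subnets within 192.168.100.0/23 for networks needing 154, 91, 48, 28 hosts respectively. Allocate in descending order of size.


154 hosts -> /24 (254 usable): 192.168.100.0/24
91 hosts -> /25 (126 usable): 192.168.101.0/25
48 hosts -> /26 (62 usable): 192.168.101.128/26
28 hosts -> /27 (30 usable): 192.168.101.192/27
Allocation: 192.168.100.0/24 (154 hosts, 254 usable); 192.168.101.0/25 (91 hosts, 126 usable); 192.168.101.128/26 (48 hosts, 62 usable); 192.168.101.192/27 (28 hosts, 30 usable)


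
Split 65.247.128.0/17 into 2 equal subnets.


New prefix = 17 + 1 = 18
Each subnet has 16384 addresses
  65.247.128.0/18
  65.247.192.0/18
Subnets: 65.247.128.0/18, 65.247.192.0/18


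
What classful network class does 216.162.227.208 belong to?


First octet: 216
Binary: 11011000
110xxxxx -> Class C (192-223)
Class C, default mask 255.255.255.0 (/24)


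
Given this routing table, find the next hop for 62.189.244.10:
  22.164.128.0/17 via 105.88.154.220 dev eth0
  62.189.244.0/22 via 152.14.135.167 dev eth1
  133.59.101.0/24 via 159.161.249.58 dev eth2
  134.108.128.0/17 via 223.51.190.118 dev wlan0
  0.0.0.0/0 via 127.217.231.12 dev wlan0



Longest prefix match for 62.189.244.10:
  /17 22.164.128.0: no
  /22 62.189.244.0: MATCH
  /24 133.59.101.0: no
  /17 134.108.128.0: no
  /0 0.0.0.0: MATCH
Selected: next-hop 152.14.135.167 via eth1 (matched /22)


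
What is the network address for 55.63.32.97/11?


IP:   00110111.00111111.00100000.01100001
Mask: 11111111.11100000.00000000.00000000
AND operation:
Net:  00110111.00100000.00000000.00000000
Network: 55.32.0.0/11


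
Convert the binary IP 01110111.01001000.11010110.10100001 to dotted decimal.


01110111 = 119
01001000 = 72
11010110 = 214
10100001 = 161
IP: 119.72.214.161


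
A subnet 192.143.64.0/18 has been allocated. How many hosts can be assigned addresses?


Host bits = 32 - 18 = 14
Total addresses = 2^14 = 16384
Usable = total - 2 (network and broadcast)
Usable hosts: 16382


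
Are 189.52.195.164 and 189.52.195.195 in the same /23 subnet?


Mask: 255.255.254.0
189.52.195.164 AND mask = 189.52.194.0
189.52.195.195 AND mask = 189.52.194.0
Yes, same subnet (189.52.194.0)


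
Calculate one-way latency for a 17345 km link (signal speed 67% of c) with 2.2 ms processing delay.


Speed = 0.67 * 3e5 km/s = 201000 km/s
Propagation delay = 17345 / 201000 = 0.0863 s = 86.2935 ms
Processing delay = 2.2 ms
Total one-way latency = 88.4935 ms


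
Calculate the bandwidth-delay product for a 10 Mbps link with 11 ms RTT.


BDP = bandwidth * RTT
= 10 Mbps * 11 ms
= 10 * 1e6 * 11 / 1000 bits
= 110000 bits
= 13750 bytes
= 13.4277 KB
BDP = 110000 bits (13750 bytes)


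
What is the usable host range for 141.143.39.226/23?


Network: 141.143.38.0
Broadcast: 141.143.39.255
First usable = network + 1
Last usable = broadcast - 1
Range: 141.143.38.1 to 141.143.39.254


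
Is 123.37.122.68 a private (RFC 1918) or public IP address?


RFC 1918 private ranges:
  10.0.0.0/8 (10.0.0.0 - 10.255.255.255)
  172.16.0.0/12 (172.16.0.0 - 172.31.255.255)
  192.168.0.0/16 (192.168.0.0 - 192.168.255.255)
Public (not in any RFC 1918 range)


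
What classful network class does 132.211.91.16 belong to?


First octet: 132
Binary: 10000100
10xxxxxx -> Class B (128-191)
Class B, default mask 255.255.0.0 (/16)


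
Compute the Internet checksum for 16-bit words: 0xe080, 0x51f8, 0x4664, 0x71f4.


Sum all words (with carry folding):
+ 0xe080 = 0xe080
+ 0x51f8 = 0x3279
+ 0x4664 = 0x78dd
+ 0x71f4 = 0xead1
One's complement: ~0xead1
Checksum = 0x152e
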